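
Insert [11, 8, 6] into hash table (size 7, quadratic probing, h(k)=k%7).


Insertions: 11->slot 4; 8->slot 1; 6->slot 6
Table: [None, 8, None, None, 11, None, 6]


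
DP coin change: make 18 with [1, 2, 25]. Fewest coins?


dp[0]=0; dp[i]=1+min(dp[i-c] for c in coins)
...dp[13]=7, dp[14]=7, dp[15]=8, dp[16]=8, dp[17]=9, dp[18]=9
Minimum coins for 18 = 9


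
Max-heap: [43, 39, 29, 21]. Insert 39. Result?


Append 39: [43, 39, 29, 21, 39]
Bubble up: no swaps needed
Result: [43, 39, 29, 21, 39]


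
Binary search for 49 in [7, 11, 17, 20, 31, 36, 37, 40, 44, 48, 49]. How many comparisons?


Search for 49:
[0,10] mid=5 arr[5]=36
[6,10] mid=8 arr[8]=44
[9,10] mid=9 arr[9]=48
[10,10] mid=10 arr[10]=49
Total: 4 comparisons


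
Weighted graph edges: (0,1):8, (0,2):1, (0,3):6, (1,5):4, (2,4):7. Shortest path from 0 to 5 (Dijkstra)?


Dijkstra from 0:
Distances: {0: 0, 1: 8, 2: 1, 3: 6, 4: 8, 5: 12}
Shortest distance to 5 = 12, path = [0, 1, 5]


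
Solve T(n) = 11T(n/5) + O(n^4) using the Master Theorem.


a=11, b=5, c=4. log_5(11)=1.490 < c=4. Case 3: O(n^c) = O(n^4)
Complexity: O(n^4)


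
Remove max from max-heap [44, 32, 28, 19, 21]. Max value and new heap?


Max = 44
Replace root with last, heapify down
Resulting heap: [32, 21, 28, 19]


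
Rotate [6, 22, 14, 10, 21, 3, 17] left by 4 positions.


Left rotate by 4: [21, 3, 17, 6, 22, 14, 10]


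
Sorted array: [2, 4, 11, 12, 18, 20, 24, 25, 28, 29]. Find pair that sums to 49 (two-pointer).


Two pointers: lo=0, hi=9
Found pair: (20, 29) summing to 49


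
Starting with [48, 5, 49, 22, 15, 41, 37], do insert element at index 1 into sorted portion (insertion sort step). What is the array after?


After one pass: [5, 48, 49, 22, 15, 41, 37]


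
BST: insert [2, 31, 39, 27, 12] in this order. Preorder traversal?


Root = 2; build tree by BST insertion.
Preorder traversal: [2, 31, 27, 12, 39]


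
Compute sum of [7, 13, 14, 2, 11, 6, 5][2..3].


Prefix sums: [0, 7, 20, 34, 36, 47, 53, 58]
Sum[2..3] = prefix[4] - prefix[2] = 36 - 20 = 16


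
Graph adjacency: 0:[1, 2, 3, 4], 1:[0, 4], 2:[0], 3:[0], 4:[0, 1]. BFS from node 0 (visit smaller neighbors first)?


BFS queue: start with [0]
Visit order: [0, 1, 2, 3, 4]


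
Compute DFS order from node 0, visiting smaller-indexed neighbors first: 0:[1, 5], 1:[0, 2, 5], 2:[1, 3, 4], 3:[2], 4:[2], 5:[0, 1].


DFS stack-based: start with [0]
Visit order: [0, 1, 2, 3, 4, 5]


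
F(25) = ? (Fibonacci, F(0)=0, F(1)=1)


F(n)=F(n-1)+F(n-2)
...F(23)=28657, F(24)=46368, F(25)=75025


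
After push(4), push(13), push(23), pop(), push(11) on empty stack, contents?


push(4) -> [4]
push(13) -> [4, 13]
push(23) -> [4, 13, 23]
pop() returns 23 -> [4, 13]
push(11) -> [4, 13, 11]
Final stack (bottom to top): [4, 13, 11]


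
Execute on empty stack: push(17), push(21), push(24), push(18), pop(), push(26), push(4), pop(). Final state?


push(17) -> [17]
push(21) -> [17, 21]
push(24) -> [17, 21, 24]
push(18) -> [17, 21, 24, 18]
pop() returns 18 -> [17, 21, 24]
push(26) -> [17, 21, 24, 26]
push(4) -> [17, 21, 24, 26, 4]
pop() returns 4 -> [17, 21, 24, 26]
Final stack (bottom to top): [17, 21, 24, 26]


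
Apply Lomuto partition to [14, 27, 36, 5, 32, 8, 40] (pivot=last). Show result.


Elements <= 40 go left of pivot.
Result: [14, 27, 36, 5, 32, 8, 40], pivot at index 6


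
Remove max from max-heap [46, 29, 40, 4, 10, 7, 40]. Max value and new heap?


Max = 46
Replace root with last, heapify down
Resulting heap: [40, 29, 40, 4, 10, 7]


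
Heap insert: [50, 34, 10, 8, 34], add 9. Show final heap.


Append 9: [50, 34, 10, 8, 34, 9]
Bubble up: no swaps needed
Result: [50, 34, 10, 8, 34, 9]


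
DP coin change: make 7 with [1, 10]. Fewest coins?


dp[0]=0; dp[i]=1+min(dp[i-c] for c in coins)
...dp[2]=2, dp[3]=3, dp[4]=4, dp[5]=5, dp[6]=6, dp[7]=7
Minimum coins for 7 = 7


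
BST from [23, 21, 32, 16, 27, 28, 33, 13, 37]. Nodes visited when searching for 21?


BST root = 23
Search for 21: compare at each node
Path: [23, 21]


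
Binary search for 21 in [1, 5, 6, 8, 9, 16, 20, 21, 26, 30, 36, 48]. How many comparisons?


Search for 21:
[0,11] mid=5 arr[5]=16
[6,11] mid=8 arr[8]=26
[6,7] mid=6 arr[6]=20
[7,7] mid=7 arr[7]=21
Total: 4 comparisons


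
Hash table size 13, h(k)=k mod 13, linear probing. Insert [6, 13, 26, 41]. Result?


Insertions: 6->slot 6; 13->slot 0; 26->slot 1; 41->slot 2
Table: [13, 26, 41, None, None, None, 6, None, None, None, None, None, None]


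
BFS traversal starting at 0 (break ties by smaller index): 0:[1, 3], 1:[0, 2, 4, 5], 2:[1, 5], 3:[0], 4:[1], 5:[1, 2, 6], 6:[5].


BFS queue: start with [0]
Visit order: [0, 1, 3, 2, 4, 5, 6]


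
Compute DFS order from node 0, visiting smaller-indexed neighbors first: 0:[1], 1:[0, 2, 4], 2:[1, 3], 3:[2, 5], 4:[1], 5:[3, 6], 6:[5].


DFS stack-based: start with [0]
Visit order: [0, 1, 2, 3, 5, 6, 4]


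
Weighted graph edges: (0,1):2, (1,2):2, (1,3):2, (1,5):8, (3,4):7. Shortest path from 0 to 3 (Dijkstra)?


Dijkstra from 0:
Distances: {0: 0, 1: 2, 2: 4, 3: 4, 4: 11, 5: 10}
Shortest distance to 3 = 4, path = [0, 1, 3]


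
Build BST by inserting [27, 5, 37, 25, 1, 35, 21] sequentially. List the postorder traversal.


Root = 27; build tree by BST insertion.
Postorder traversal: [1, 21, 25, 5, 35, 37, 27]


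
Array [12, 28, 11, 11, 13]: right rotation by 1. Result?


Right rotate by 1: [13, 12, 28, 11, 11]


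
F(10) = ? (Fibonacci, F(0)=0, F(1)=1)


F(n)=F(n-1)+F(n-2)
...F(8)=21, F(9)=34, F(10)=55


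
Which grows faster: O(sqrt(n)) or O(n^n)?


sublinear grows slower than n^n
O(sqrt(n)) is asymptotically smaller; O(n^n) grows faster


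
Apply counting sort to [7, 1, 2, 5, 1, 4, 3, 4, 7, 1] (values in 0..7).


Count array: [0, 3, 1, 1, 2, 1, 0, 2]
Reconstruct: [1, 1, 1, 2, 3, 4, 4, 5, 7, 7]


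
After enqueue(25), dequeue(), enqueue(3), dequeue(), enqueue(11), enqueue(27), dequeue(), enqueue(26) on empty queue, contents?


enqueue(25) -> [25]
dequeue() returns 25 -> []
enqueue(3) -> [3]
dequeue() returns 3 -> []
enqueue(11) -> [11]
enqueue(27) -> [11, 27]
dequeue() returns 11 -> [27]
enqueue(26) -> [27, 26]
Final queue (front to back): [27, 26]


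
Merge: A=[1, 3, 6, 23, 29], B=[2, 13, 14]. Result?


Compare heads, take smaller each step.
Merged: [1, 2, 3, 6, 13, 14, 23, 29]


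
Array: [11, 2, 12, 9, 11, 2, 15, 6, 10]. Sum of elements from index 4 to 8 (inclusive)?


Prefix sums: [0, 11, 13, 25, 34, 45, 47, 62, 68, 78]
Sum[4..8] = prefix[9] - prefix[4] = 78 - 34 = 44


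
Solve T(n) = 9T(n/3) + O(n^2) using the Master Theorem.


a=9, b=3, c=2. log_3(9)=2 = c=2. Case 2: O(n^c log n) = O(n^2 log n)
Complexity: O(n^2 log n)


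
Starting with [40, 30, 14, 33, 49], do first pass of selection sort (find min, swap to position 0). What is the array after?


After one pass: [14, 30, 40, 33, 49]


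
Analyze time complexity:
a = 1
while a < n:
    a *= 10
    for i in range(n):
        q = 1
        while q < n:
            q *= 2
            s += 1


Per nesting level: O(log n) * O(n) * O(log n) = O(n (log n)^2)
Complexity: O(n (log n)^2)


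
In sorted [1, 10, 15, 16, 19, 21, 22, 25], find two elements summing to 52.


Two pointers: lo=0, hi=7
No pair sums to 52


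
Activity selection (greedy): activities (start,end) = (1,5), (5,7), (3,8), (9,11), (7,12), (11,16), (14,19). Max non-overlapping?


Greedy: pick earliest-ending, then skip overlaps.
Selected (4 activities): [(1, 5), (5, 7), (9, 11), (11, 16)]


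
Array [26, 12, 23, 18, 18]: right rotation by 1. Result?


Right rotate by 1: [18, 26, 12, 23, 18]


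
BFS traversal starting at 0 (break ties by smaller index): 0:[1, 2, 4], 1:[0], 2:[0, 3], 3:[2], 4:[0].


BFS queue: start with [0]
Visit order: [0, 1, 2, 4, 3]


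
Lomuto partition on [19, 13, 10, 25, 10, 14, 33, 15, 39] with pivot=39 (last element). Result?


Elements <= 39 go left of pivot.
Result: [19, 13, 10, 25, 10, 14, 33, 15, 39], pivot at index 8


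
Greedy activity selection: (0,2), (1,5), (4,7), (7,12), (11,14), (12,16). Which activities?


Greedy: pick earliest-ending, then skip overlaps.
Selected (4 activities): [(0, 2), (4, 7), (7, 12), (12, 16)]


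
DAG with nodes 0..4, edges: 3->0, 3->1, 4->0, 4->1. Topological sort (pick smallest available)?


Kahn's algorithm, process smallest node first
Order: [2, 3, 4, 0, 1]


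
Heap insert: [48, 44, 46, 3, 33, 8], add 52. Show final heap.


Append 52: [48, 44, 46, 3, 33, 8, 52]
Bubble up: swap idx 6(52) with idx 2(46); swap idx 2(52) with idx 0(48)
Result: [52, 44, 48, 3, 33, 8, 46]


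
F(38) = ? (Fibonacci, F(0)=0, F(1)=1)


F(n)=F(n-1)+F(n-2)
...F(36)=14930352, F(37)=24157817, F(38)=39088169


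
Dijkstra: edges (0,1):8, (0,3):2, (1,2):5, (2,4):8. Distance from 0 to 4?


Dijkstra from 0:
Distances: {0: 0, 1: 8, 2: 13, 3: 2, 4: 21}
Shortest distance to 4 = 21, path = [0, 1, 2, 4]


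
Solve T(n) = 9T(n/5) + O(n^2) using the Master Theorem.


a=9, b=5, c=2. log_5(9)=1.365 < c=2. Case 3: O(n^c) = O(n^2)
Complexity: O(n^2)


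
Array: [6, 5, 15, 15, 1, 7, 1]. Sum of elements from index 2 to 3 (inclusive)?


Prefix sums: [0, 6, 11, 26, 41, 42, 49, 50]
Sum[2..3] = prefix[4] - prefix[2] = 41 - 11 = 30


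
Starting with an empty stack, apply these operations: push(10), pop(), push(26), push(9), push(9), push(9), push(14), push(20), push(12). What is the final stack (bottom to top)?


push(10) -> [10]
pop() returns 10 -> []
push(26) -> [26]
push(9) -> [26, 9]
push(9) -> [26, 9, 9]
push(9) -> [26, 9, 9, 9]
push(14) -> [26, 9, 9, 9, 14]
push(20) -> [26, 9, 9, 9, 14, 20]
push(12) -> [26, 9, 9, 9, 14, 20, 12]
Final stack (bottom to top): [26, 9, 9, 9, 14, 20, 12]


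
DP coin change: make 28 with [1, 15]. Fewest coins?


dp[0]=0; dp[i]=1+min(dp[i-c] for c in coins)
...dp[23]=9, dp[24]=10, dp[25]=11, dp[26]=12, dp[27]=13, dp[28]=14
Minimum coins for 28 = 14


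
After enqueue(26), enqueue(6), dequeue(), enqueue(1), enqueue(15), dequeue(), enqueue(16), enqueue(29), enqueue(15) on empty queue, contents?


enqueue(26) -> [26]
enqueue(6) -> [26, 6]
dequeue() returns 26 -> [6]
enqueue(1) -> [6, 1]
enqueue(15) -> [6, 1, 15]
dequeue() returns 6 -> [1, 15]
enqueue(16) -> [1, 15, 16]
enqueue(29) -> [1, 15, 16, 29]
enqueue(15) -> [1, 15, 16, 29, 15]
Final queue (front to back): [1, 15, 16, 29, 15]


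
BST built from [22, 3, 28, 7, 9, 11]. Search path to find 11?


BST root = 22
Search for 11: compare at each node
Path: [22, 3, 7, 9, 11]


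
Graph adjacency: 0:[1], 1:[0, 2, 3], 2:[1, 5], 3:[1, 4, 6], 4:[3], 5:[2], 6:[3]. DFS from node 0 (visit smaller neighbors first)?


DFS stack-based: start with [0]
Visit order: [0, 1, 2, 5, 3, 4, 6]


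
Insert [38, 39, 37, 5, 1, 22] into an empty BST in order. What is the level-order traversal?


Root = 38; build tree by BST insertion.
Level-Order traversal: [38, 37, 39, 5, 1, 22]


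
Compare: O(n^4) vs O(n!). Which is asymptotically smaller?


quartic grows slower than factorial
O(n^4) is asymptotically smaller; O(n!) grows faster


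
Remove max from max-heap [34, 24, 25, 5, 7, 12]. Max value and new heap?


Max = 34
Replace root with last, heapify down
Resulting heap: [25, 24, 12, 5, 7]


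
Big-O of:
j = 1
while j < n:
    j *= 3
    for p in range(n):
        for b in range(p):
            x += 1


Per nesting level: O(log n) * O(n) * O(n) [triangular over p] = O(n^2 log n)
Complexity: O(n^2 log n)


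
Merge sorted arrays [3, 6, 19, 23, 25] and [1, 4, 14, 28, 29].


Compare heads, take smaller each step.
Merged: [1, 3, 4, 6, 14, 19, 23, 25, 28, 29]


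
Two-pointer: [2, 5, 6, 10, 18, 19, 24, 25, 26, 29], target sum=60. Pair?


Two pointers: lo=0, hi=9
No pair sums to 60


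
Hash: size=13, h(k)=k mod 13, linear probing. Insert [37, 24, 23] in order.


Insertions: 37->slot 11; 24->slot 12; 23->slot 10
Table: [None, None, None, None, None, None, None, None, None, None, 23, 37, 24]


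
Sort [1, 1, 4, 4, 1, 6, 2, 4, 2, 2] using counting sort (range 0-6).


Count array: [0, 3, 3, 0, 3, 0, 1]
Reconstruct: [1, 1, 1, 2, 2, 2, 4, 4, 4, 6]


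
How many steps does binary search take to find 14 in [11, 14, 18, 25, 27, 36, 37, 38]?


Search for 14:
[0,7] mid=3 arr[3]=25
[0,2] mid=1 arr[1]=14
Total: 2 comparisons


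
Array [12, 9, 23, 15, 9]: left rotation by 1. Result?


Left rotate by 1: [9, 23, 15, 9, 12]


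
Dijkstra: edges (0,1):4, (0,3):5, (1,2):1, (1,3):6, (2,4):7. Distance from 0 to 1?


Dijkstra from 0:
Distances: {0: 0, 1: 4, 2: 5, 3: 5, 4: 12}
Shortest distance to 1 = 4, path = [0, 1]


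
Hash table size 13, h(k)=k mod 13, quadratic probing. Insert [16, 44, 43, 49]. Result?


Insertions: 16->slot 3; 44->slot 5; 43->slot 4; 49->slot 10
Table: [None, None, None, 16, 43, 44, None, None, None, None, 49, None, None]


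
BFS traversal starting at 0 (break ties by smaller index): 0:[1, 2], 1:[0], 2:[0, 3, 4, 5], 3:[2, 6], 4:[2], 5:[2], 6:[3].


BFS queue: start with [0]
Visit order: [0, 1, 2, 3, 4, 5, 6]


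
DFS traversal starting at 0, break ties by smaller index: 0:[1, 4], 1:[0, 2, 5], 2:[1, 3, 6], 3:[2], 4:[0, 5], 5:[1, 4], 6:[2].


DFS stack-based: start with [0]
Visit order: [0, 1, 2, 3, 6, 5, 4]


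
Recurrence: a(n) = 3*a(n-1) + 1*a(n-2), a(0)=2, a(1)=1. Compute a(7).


Build bottom-up:
...a(5)=175, a(6)=578, a(7)=3*578+1*175=1909


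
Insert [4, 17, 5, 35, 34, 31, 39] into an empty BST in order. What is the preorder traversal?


Root = 4; build tree by BST insertion.
Preorder traversal: [4, 17, 5, 35, 34, 31, 39]


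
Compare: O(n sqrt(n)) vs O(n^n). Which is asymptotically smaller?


n^1.5 grows slower than n^n
O(n sqrt(n)) is asymptotically smaller; O(n^n) grows faster


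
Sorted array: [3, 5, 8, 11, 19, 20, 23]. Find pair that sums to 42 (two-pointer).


Two pointers: lo=0, hi=6
Found pair: (19, 23) summing to 42


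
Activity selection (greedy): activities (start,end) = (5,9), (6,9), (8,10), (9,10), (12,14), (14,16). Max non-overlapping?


Greedy: pick earliest-ending, then skip overlaps.
Selected (4 activities): [(5, 9), (9, 10), (12, 14), (14, 16)]


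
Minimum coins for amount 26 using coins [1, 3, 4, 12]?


dp[0]=0; dp[i]=1+min(dp[i-c] for c in coins)
...dp[21]=4, dp[22]=4, dp[23]=4, dp[24]=2, dp[25]=3, dp[26]=4
Minimum coins for 26 = 4


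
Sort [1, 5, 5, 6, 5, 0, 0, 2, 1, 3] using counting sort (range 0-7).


Count array: [2, 2, 1, 1, 0, 3, 1, 0]
Reconstruct: [0, 0, 1, 1, 2, 3, 5, 5, 5, 6]


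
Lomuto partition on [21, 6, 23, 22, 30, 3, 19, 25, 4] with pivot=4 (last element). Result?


Elements <= 4 go left of pivot.
Result: [3, 4, 23, 22, 30, 21, 19, 25, 6], pivot at index 1


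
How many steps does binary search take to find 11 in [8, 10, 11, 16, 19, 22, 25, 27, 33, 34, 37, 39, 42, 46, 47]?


Search for 11:
[0,14] mid=7 arr[7]=27
[0,6] mid=3 arr[3]=16
[0,2] mid=1 arr[1]=10
[2,2] mid=2 arr[2]=11
Total: 4 comparisons


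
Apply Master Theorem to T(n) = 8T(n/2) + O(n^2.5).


a=8, b=2, c=2.5. log_2(8)=3 > c=2.5. Case 1: O(n^log_b(a)) = O(n^3)
Complexity: O(n^3)


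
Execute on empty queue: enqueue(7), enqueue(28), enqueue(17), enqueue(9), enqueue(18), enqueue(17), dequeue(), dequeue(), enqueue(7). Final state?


enqueue(7) -> [7]
enqueue(28) -> [7, 28]
enqueue(17) -> [7, 28, 17]
enqueue(9) -> [7, 28, 17, 9]
enqueue(18) -> [7, 28, 17, 9, 18]
enqueue(17) -> [7, 28, 17, 9, 18, 17]
dequeue() returns 7 -> [28, 17, 9, 18, 17]
dequeue() returns 28 -> [17, 9, 18, 17]
enqueue(7) -> [17, 9, 18, 17, 7]
Final queue (front to back): [17, 9, 18, 17, 7]


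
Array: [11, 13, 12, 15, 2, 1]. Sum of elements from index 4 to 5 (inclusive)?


Prefix sums: [0, 11, 24, 36, 51, 53, 54]
Sum[4..5] = prefix[6] - prefix[4] = 54 - 51 = 3


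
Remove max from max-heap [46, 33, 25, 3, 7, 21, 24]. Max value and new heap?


Max = 46
Replace root with last, heapify down
Resulting heap: [33, 24, 25, 3, 7, 21]


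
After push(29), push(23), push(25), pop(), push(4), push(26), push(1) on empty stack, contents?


push(29) -> [29]
push(23) -> [29, 23]
push(25) -> [29, 23, 25]
pop() returns 25 -> [29, 23]
push(4) -> [29, 23, 4]
push(26) -> [29, 23, 4, 26]
push(1) -> [29, 23, 4, 26, 1]
Final stack (bottom to top): [29, 23, 4, 26, 1]


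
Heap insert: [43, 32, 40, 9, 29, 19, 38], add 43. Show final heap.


Append 43: [43, 32, 40, 9, 29, 19, 38, 43]
Bubble up: swap idx 7(43) with idx 3(9); swap idx 3(43) with idx 1(32)
Result: [43, 43, 40, 32, 29, 19, 38, 9]


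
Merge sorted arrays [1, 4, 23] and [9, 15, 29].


Compare heads, take smaller each step.
Merged: [1, 4, 9, 15, 23, 29]


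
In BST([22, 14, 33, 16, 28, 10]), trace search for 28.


BST root = 22
Search for 28: compare at each node
Path: [22, 33, 28]


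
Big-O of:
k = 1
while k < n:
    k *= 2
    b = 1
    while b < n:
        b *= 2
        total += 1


Per nesting level: O(log n) * O(log n) = O((log n)^2)
Complexity: O((log n)^2)


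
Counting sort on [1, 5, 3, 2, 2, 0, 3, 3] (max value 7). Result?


Count array: [1, 1, 2, 3, 0, 1, 0, 0]
Reconstruct: [0, 1, 2, 2, 3, 3, 3, 5]


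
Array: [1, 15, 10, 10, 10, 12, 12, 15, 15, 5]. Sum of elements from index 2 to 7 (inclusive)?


Prefix sums: [0, 1, 16, 26, 36, 46, 58, 70, 85, 100, 105]
Sum[2..7] = prefix[8] - prefix[2] = 85 - 16 = 69


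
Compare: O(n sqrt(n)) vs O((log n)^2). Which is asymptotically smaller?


polylogarithmic grows slower than n^1.5
O((log n)^2) is asymptotically smaller; O(n sqrt(n)) grows faster


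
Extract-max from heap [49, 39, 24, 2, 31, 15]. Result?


Max = 49
Replace root with last, heapify down
Resulting heap: [39, 31, 24, 2, 15]


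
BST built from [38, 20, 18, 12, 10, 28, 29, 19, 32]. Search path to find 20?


BST root = 38
Search for 20: compare at each node
Path: [38, 20]


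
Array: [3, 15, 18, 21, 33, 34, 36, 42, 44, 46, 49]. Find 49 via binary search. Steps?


Search for 49:
[0,10] mid=5 arr[5]=34
[6,10] mid=8 arr[8]=44
[9,10] mid=9 arr[9]=46
[10,10] mid=10 arr[10]=49
Total: 4 comparisons


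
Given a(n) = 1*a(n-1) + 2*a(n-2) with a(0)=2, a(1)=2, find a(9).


Build bottom-up:
...a(7)=170, a(8)=342, a(9)=1*342+2*170=682


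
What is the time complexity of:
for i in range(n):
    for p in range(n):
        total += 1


Per nesting level: O(n) * O(n) = O(n^2)
Complexity: O(n^2)


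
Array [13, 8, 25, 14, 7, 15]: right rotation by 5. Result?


Right rotate by 5: [8, 25, 14, 7, 15, 13]


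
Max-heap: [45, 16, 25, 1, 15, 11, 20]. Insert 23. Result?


Append 23: [45, 16, 25, 1, 15, 11, 20, 23]
Bubble up: swap idx 7(23) with idx 3(1); swap idx 3(23) with idx 1(16)
Result: [45, 23, 25, 16, 15, 11, 20, 1]


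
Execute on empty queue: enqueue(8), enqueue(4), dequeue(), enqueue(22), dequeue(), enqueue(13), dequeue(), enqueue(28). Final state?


enqueue(8) -> [8]
enqueue(4) -> [8, 4]
dequeue() returns 8 -> [4]
enqueue(22) -> [4, 22]
dequeue() returns 4 -> [22]
enqueue(13) -> [22, 13]
dequeue() returns 22 -> [13]
enqueue(28) -> [13, 28]
Final queue (front to back): [13, 28]


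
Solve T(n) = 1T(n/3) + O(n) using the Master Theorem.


a=1, b=3, c=1. log_3(1)=0 < c=1. Case 3: O(n^c) = O(n)
Complexity: O(n)


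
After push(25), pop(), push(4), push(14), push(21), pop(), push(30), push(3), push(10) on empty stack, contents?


push(25) -> [25]
pop() returns 25 -> []
push(4) -> [4]
push(14) -> [4, 14]
push(21) -> [4, 14, 21]
pop() returns 21 -> [4, 14]
push(30) -> [4, 14, 30]
push(3) -> [4, 14, 30, 3]
push(10) -> [4, 14, 30, 3, 10]
Final stack (bottom to top): [4, 14, 30, 3, 10]


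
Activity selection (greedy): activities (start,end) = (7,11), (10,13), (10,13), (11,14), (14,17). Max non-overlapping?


Greedy: pick earliest-ending, then skip overlaps.
Selected (3 activities): [(7, 11), (11, 14), (14, 17)]


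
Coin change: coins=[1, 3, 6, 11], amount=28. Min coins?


dp[0]=0; dp[i]=1+min(dp[i-c] for c in coins)
...dp[23]=3, dp[24]=4, dp[25]=3, dp[26]=4, dp[27]=5, dp[28]=3
Minimum coins for 28 = 3


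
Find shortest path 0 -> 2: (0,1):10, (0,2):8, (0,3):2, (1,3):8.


Dijkstra from 0:
Distances: {0: 0, 1: 10, 2: 8, 3: 2}
Shortest distance to 2 = 8, path = [0, 2]


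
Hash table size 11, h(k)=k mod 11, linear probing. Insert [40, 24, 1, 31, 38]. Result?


Insertions: 40->slot 7; 24->slot 2; 1->slot 1; 31->slot 9; 38->slot 5
Table: [None, 1, 24, None, None, 38, None, 40, None, 31, None]


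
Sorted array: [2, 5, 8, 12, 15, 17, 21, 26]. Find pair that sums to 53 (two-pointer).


Two pointers: lo=0, hi=7
No pair sums to 53


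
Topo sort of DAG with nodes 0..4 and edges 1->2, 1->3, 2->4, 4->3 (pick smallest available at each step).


Kahn's algorithm, process smallest node first
Order: [0, 1, 2, 4, 3]


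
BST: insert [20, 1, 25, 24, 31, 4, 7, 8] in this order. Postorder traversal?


Root = 20; build tree by BST insertion.
Postorder traversal: [8, 7, 4, 1, 24, 31, 25, 20]


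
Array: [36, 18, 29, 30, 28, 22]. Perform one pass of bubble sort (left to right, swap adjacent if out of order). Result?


After one pass: [18, 29, 30, 28, 22, 36]


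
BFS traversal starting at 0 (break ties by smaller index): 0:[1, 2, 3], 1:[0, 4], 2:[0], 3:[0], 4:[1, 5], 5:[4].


BFS queue: start with [0]
Visit order: [0, 1, 2, 3, 4, 5]


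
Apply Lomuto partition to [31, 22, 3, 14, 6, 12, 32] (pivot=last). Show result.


Elements <= 32 go left of pivot.
Result: [31, 22, 3, 14, 6, 12, 32], pivot at index 6


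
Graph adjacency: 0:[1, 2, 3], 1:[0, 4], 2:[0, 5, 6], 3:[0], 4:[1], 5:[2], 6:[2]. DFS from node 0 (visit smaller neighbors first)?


DFS stack-based: start with [0]
Visit order: [0, 1, 4, 2, 5, 6, 3]


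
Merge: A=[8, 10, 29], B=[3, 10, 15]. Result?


Compare heads, take smaller each step.
Merged: [3, 8, 10, 10, 15, 29]


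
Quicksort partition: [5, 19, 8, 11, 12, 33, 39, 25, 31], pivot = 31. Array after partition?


Elements <= 31 go left of pivot.
Result: [5, 19, 8, 11, 12, 25, 31, 33, 39], pivot at index 6


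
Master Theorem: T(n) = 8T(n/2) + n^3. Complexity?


a=8, b=2, c=3. log_2(8)=3 = c=3. Case 2: O(n^c log n) = O(n^3 log n)
Complexity: O(n^3 log n)


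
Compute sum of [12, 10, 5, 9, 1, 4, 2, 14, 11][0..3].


Prefix sums: [0, 12, 22, 27, 36, 37, 41, 43, 57, 68]
Sum[0..3] = prefix[4] - prefix[0] = 36 - 0 = 36


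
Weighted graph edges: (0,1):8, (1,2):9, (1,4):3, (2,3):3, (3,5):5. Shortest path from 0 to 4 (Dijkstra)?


Dijkstra from 0:
Distances: {0: 0, 1: 8, 2: 17, 3: 20, 4: 11, 5: 25}
Shortest distance to 4 = 11, path = [0, 1, 4]


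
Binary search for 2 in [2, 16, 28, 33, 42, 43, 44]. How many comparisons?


Search for 2:
[0,6] mid=3 arr[3]=33
[0,2] mid=1 arr[1]=16
[0,0] mid=0 arr[0]=2
Total: 3 comparisons


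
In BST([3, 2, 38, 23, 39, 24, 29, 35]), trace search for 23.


BST root = 3
Search for 23: compare at each node
Path: [3, 38, 23]


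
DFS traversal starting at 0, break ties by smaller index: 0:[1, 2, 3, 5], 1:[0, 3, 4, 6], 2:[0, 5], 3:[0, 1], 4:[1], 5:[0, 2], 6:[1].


DFS stack-based: start with [0]
Visit order: [0, 1, 3, 4, 6, 2, 5]


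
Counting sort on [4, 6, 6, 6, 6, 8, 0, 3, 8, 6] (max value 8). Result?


Count array: [1, 0, 0, 1, 1, 0, 5, 0, 2]
Reconstruct: [0, 3, 4, 6, 6, 6, 6, 6, 8, 8]


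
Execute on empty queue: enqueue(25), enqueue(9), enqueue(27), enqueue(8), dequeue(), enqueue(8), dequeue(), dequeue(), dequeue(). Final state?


enqueue(25) -> [25]
enqueue(9) -> [25, 9]
enqueue(27) -> [25, 9, 27]
enqueue(8) -> [25, 9, 27, 8]
dequeue() returns 25 -> [9, 27, 8]
enqueue(8) -> [9, 27, 8, 8]
dequeue() returns 9 -> [27, 8, 8]
dequeue() returns 27 -> [8, 8]
dequeue() returns 8 -> [8]
Final queue (front to back): [8]


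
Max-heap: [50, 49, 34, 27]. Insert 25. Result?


Append 25: [50, 49, 34, 27, 25]
Bubble up: no swaps needed
Result: [50, 49, 34, 27, 25]


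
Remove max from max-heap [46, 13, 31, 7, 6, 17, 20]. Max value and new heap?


Max = 46
Replace root with last, heapify down
Resulting heap: [31, 13, 20, 7, 6, 17]


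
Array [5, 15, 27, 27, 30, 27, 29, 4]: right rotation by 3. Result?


Right rotate by 3: [27, 29, 4, 5, 15, 27, 27, 30]


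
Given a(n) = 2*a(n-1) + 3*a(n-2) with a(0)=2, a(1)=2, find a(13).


Build bottom-up:
...a(11)=177146, a(12)=531442, a(13)=2*531442+3*177146=1594322


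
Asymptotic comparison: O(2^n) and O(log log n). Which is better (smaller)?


double-logarithmic grows slower than exponential
O(log log n) is asymptotically smaller; O(2^n) grows faster


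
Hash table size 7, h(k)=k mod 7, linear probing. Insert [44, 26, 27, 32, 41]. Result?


Insertions: 44->slot 2; 26->slot 5; 27->slot 6; 32->slot 4; 41->slot 0
Table: [41, None, 44, None, 32, 26, 27]


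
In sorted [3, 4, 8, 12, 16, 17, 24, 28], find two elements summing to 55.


Two pointers: lo=0, hi=7
No pair sums to 55


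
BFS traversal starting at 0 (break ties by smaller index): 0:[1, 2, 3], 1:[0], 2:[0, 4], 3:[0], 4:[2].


BFS queue: start with [0]
Visit order: [0, 1, 2, 3, 4]


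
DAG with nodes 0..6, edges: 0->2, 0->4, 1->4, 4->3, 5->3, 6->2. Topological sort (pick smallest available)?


Kahn's algorithm, process smallest node first
Order: [0, 1, 4, 5, 3, 6, 2]


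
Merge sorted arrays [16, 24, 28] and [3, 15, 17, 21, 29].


Compare heads, take smaller each step.
Merged: [3, 15, 16, 17, 21, 24, 28, 29]


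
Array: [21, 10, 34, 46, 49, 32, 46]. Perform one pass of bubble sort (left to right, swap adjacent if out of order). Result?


After one pass: [10, 21, 34, 46, 32, 46, 49]


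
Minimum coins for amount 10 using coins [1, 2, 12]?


dp[0]=0; dp[i]=1+min(dp[i-c] for c in coins)
...dp[5]=3, dp[6]=3, dp[7]=4, dp[8]=4, dp[9]=5, dp[10]=5
Minimum coins for 10 = 5


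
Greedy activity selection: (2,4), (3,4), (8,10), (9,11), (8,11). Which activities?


Greedy: pick earliest-ending, then skip overlaps.
Selected (2 activities): [(2, 4), (8, 10)]


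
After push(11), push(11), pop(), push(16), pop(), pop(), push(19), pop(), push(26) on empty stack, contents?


push(11) -> [11]
push(11) -> [11, 11]
pop() returns 11 -> [11]
push(16) -> [11, 16]
pop() returns 16 -> [11]
pop() returns 11 -> []
push(19) -> [19]
pop() returns 19 -> []
push(26) -> [26]
Final stack (bottom to top): [26]


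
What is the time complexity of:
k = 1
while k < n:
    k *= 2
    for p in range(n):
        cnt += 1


Per nesting level: O(log n) * O(n) = O(n log n)
Complexity: O(n log n)


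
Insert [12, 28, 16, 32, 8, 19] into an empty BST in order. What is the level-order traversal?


Root = 12; build tree by BST insertion.
Level-Order traversal: [12, 8, 28, 16, 32, 19]


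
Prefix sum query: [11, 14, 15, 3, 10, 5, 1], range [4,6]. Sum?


Prefix sums: [0, 11, 25, 40, 43, 53, 58, 59]
Sum[4..6] = prefix[7] - prefix[4] = 59 - 43 = 16


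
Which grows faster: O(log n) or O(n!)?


logarithmic grows slower than factorial
O(log n) is asymptotically smaller; O(n!) grows faster


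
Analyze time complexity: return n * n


Analysis: constant-time operation, no loop
Complexity: O(1)


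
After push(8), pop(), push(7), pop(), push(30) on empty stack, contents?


push(8) -> [8]
pop() returns 8 -> []
push(7) -> [7]
pop() returns 7 -> []
push(30) -> [30]
Final stack (bottom to top): [30]


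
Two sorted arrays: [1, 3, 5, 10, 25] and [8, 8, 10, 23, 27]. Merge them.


Compare heads, take smaller each step.
Merged: [1, 3, 5, 8, 8, 10, 10, 23, 25, 27]


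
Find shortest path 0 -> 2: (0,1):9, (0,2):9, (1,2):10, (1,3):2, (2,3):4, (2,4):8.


Dijkstra from 0:
Distances: {0: 0, 1: 9, 2: 9, 3: 11, 4: 17}
Shortest distance to 2 = 9, path = [0, 2]


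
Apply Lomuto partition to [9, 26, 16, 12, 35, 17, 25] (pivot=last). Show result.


Elements <= 25 go left of pivot.
Result: [9, 16, 12, 17, 25, 26, 35], pivot at index 4


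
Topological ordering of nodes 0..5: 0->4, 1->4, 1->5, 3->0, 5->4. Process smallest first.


Kahn's algorithm, process smallest node first
Order: [1, 2, 3, 0, 5, 4]


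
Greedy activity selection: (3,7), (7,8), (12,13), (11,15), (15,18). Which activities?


Greedy: pick earliest-ending, then skip overlaps.
Selected (4 activities): [(3, 7), (7, 8), (12, 13), (15, 18)]


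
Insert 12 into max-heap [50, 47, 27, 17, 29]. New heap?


Append 12: [50, 47, 27, 17, 29, 12]
Bubble up: no swaps needed
Result: [50, 47, 27, 17, 29, 12]


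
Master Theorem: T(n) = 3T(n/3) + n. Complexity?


a=3, b=3, c=1. log_3(3)=1 = c=1. Case 2: O(n^c log n) = O(n log n)
Complexity: O(n log n)


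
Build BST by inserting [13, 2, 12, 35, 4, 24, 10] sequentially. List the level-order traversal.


Root = 13; build tree by BST insertion.
Level-Order traversal: [13, 2, 35, 12, 24, 4, 10]


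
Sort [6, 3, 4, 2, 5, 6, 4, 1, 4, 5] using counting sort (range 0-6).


Count array: [0, 1, 1, 1, 3, 2, 2]
Reconstruct: [1, 2, 3, 4, 4, 4, 5, 5, 6, 6]


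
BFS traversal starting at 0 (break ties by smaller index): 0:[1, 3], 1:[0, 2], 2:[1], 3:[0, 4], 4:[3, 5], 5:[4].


BFS queue: start with [0]
Visit order: [0, 1, 3, 2, 4, 5]


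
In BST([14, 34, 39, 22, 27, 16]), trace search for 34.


BST root = 14
Search for 34: compare at each node
Path: [14, 34]


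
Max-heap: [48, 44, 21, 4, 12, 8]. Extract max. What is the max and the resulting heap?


Max = 48
Replace root with last, heapify down
Resulting heap: [44, 12, 21, 4, 8]


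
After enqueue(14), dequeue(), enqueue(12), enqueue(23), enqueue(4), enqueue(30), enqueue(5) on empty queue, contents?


enqueue(14) -> [14]
dequeue() returns 14 -> []
enqueue(12) -> [12]
enqueue(23) -> [12, 23]
enqueue(4) -> [12, 23, 4]
enqueue(30) -> [12, 23, 4, 30]
enqueue(5) -> [12, 23, 4, 30, 5]
Final queue (front to back): [12, 23, 4, 30, 5]


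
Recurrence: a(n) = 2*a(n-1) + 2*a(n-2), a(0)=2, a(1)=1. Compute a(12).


Build bottom-up:
...a(10)=16480, a(11)=45024, a(12)=2*45024+2*16480=123008


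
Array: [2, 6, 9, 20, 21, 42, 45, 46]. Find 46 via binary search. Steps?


Search for 46:
[0,7] mid=3 arr[3]=20
[4,7] mid=5 arr[5]=42
[6,7] mid=6 arr[6]=45
[7,7] mid=7 arr[7]=46
Total: 4 comparisons


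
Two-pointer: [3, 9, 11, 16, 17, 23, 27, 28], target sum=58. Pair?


Two pointers: lo=0, hi=7
No pair sums to 58


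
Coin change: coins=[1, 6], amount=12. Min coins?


dp[0]=0; dp[i]=1+min(dp[i-c] for c in coins)
...dp[7]=2, dp[8]=3, dp[9]=4, dp[10]=5, dp[11]=6, dp[12]=2
Minimum coins for 12 = 2


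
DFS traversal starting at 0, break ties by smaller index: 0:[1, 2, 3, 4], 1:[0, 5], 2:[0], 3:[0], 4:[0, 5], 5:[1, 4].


DFS stack-based: start with [0]
Visit order: [0, 1, 5, 4, 2, 3]


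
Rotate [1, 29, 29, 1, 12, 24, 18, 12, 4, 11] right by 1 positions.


Right rotate by 1: [11, 1, 29, 29, 1, 12, 24, 18, 12, 4]


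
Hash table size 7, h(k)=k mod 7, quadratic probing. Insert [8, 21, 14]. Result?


Insertions: 8->slot 1; 21->slot 0; 14->slot 4
Table: [21, 8, None, None, 14, None, None]


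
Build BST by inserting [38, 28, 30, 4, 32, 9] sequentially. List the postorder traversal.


Root = 38; build tree by BST insertion.
Postorder traversal: [9, 4, 32, 30, 28, 38]


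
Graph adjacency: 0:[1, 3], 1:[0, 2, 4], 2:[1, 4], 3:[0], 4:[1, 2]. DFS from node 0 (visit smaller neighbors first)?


DFS stack-based: start with [0]
Visit order: [0, 1, 2, 4, 3]


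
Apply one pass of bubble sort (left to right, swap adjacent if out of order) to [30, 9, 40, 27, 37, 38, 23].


After one pass: [9, 30, 27, 37, 38, 23, 40]


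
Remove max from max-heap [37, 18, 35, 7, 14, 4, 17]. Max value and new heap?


Max = 37
Replace root with last, heapify down
Resulting heap: [35, 18, 17, 7, 14, 4]


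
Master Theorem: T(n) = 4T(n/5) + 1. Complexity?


a=4, b=5, c=0. log_5(4)=0.861 > c=0. Case 1: O(n^log_b(a)) = O(n^0.861)
Complexity: O(n^0.861)


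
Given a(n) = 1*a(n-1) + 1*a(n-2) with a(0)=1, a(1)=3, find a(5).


Build bottom-up:
...a(3)=7, a(4)=11, a(5)=1*11+1*7=18


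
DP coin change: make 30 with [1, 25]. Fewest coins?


dp[0]=0; dp[i]=1+min(dp[i-c] for c in coins)
...dp[25]=1, dp[26]=2, dp[27]=3, dp[28]=4, dp[29]=5, dp[30]=6
Minimum coins for 30 = 6


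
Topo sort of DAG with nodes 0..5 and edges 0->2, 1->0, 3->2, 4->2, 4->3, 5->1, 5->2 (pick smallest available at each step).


Kahn's algorithm, process smallest node first
Order: [4, 3, 5, 1, 0, 2]


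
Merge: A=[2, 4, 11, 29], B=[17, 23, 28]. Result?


Compare heads, take smaller each step.
Merged: [2, 4, 11, 17, 23, 28, 29]


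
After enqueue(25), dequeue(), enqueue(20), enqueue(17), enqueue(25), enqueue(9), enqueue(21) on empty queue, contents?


enqueue(25) -> [25]
dequeue() returns 25 -> []
enqueue(20) -> [20]
enqueue(17) -> [20, 17]
enqueue(25) -> [20, 17, 25]
enqueue(9) -> [20, 17, 25, 9]
enqueue(21) -> [20, 17, 25, 9, 21]
Final queue (front to back): [20, 17, 25, 9, 21]


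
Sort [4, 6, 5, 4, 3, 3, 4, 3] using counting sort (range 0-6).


Count array: [0, 0, 0, 3, 3, 1, 1]
Reconstruct: [3, 3, 3, 4, 4, 4, 5, 6]


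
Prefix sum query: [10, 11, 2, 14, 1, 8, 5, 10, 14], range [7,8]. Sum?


Prefix sums: [0, 10, 21, 23, 37, 38, 46, 51, 61, 75]
Sum[7..8] = prefix[9] - prefix[7] = 75 - 51 = 24


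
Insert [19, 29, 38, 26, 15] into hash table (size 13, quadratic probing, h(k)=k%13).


Insertions: 19->slot 6; 29->slot 3; 38->slot 12; 26->slot 0; 15->slot 2
Table: [26, None, 15, 29, None, None, 19, None, None, None, None, None, 38]


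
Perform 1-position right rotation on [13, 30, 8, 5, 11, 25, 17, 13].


Right rotate by 1: [13, 13, 30, 8, 5, 11, 25, 17]


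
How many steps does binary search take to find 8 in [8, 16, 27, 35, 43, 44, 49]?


Search for 8:
[0,6] mid=3 arr[3]=35
[0,2] mid=1 arr[1]=16
[0,0] mid=0 arr[0]=8
Total: 3 comparisons


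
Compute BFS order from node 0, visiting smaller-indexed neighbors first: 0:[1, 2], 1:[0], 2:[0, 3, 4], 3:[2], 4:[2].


BFS queue: start with [0]
Visit order: [0, 1, 2, 3, 4]


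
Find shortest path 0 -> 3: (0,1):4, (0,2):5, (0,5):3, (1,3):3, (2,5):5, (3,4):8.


Dijkstra from 0:
Distances: {0: 0, 1: 4, 2: 5, 3: 7, 4: 15, 5: 3}
Shortest distance to 3 = 7, path = [0, 1, 3]


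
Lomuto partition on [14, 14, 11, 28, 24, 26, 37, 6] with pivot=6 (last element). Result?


Elements <= 6 go left of pivot.
Result: [6, 14, 11, 28, 24, 26, 37, 14], pivot at index 0


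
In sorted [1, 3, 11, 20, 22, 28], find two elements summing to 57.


Two pointers: lo=0, hi=5
No pair sums to 57


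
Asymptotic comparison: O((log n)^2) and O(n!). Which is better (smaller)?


polylogarithmic grows slower than factorial
O((log n)^2) is asymptotically smaller; O(n!) grows faster


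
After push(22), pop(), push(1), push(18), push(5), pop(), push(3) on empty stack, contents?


push(22) -> [22]
pop() returns 22 -> []
push(1) -> [1]
push(18) -> [1, 18]
push(5) -> [1, 18, 5]
pop() returns 5 -> [1, 18]
push(3) -> [1, 18, 3]
Final stack (bottom to top): [1, 18, 3]


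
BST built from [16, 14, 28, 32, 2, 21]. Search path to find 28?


BST root = 16
Search for 28: compare at each node
Path: [16, 28]


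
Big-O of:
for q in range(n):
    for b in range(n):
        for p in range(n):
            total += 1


Per nesting level: O(n) * O(n) * O(n) = O(n^3)
Complexity: O(n^3)


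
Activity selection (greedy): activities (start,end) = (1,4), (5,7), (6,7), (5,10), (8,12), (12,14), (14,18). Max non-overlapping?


Greedy: pick earliest-ending, then skip overlaps.
Selected (5 activities): [(1, 4), (5, 7), (8, 12), (12, 14), (14, 18)]


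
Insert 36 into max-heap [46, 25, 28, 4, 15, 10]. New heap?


Append 36: [46, 25, 28, 4, 15, 10, 36]
Bubble up: swap idx 6(36) with idx 2(28)
Result: [46, 25, 36, 4, 15, 10, 28]


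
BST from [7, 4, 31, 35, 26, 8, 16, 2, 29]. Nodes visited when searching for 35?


BST root = 7
Search for 35: compare at each node
Path: [7, 31, 35]


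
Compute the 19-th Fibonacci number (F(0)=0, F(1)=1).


F(n)=F(n-1)+F(n-2)
...F(17)=1597, F(18)=2584, F(19)=4181


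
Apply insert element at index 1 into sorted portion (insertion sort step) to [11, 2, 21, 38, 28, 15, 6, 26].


After one pass: [2, 11, 21, 38, 28, 15, 6, 26]


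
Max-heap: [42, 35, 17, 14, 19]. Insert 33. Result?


Append 33: [42, 35, 17, 14, 19, 33]
Bubble up: swap idx 5(33) with idx 2(17)
Result: [42, 35, 33, 14, 19, 17]


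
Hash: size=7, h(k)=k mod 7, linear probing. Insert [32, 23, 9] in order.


Insertions: 32->slot 4; 23->slot 2; 9->slot 3
Table: [None, None, 23, 9, 32, None, None]


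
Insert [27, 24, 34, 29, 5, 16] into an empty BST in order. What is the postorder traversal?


Root = 27; build tree by BST insertion.
Postorder traversal: [16, 5, 24, 29, 34, 27]


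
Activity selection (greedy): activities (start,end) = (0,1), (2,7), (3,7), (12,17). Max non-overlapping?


Greedy: pick earliest-ending, then skip overlaps.
Selected (3 activities): [(0, 1), (2, 7), (12, 17)]


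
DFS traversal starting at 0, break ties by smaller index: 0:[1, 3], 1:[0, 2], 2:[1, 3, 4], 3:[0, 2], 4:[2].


DFS stack-based: start with [0]
Visit order: [0, 1, 2, 3, 4]


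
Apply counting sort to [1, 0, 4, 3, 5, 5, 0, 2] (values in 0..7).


Count array: [2, 1, 1, 1, 1, 2, 0, 0]
Reconstruct: [0, 0, 1, 2, 3, 4, 5, 5]


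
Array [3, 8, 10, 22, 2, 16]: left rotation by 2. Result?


Left rotate by 2: [10, 22, 2, 16, 3, 8]


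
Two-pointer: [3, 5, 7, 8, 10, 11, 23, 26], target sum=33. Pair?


Two pointers: lo=0, hi=7
Found pair: (7, 26) summing to 33


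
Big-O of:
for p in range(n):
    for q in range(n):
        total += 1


Per nesting level: O(n) * O(n) = O(n^2)
Complexity: O(n^2)


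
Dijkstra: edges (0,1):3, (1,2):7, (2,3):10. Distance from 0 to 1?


Dijkstra from 0:
Distances: {0: 0, 1: 3, 2: 10, 3: 20}
Shortest distance to 1 = 3, path = [0, 1]


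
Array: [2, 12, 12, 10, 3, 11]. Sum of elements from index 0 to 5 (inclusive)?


Prefix sums: [0, 2, 14, 26, 36, 39, 50]
Sum[0..5] = prefix[6] - prefix[0] = 50 - 0 = 50


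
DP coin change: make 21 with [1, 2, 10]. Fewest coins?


dp[0]=0; dp[i]=1+min(dp[i-c] for c in coins)
...dp[16]=4, dp[17]=5, dp[18]=5, dp[19]=6, dp[20]=2, dp[21]=3
Minimum coins for 21 = 3


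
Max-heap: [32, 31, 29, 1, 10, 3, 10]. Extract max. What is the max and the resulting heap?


Max = 32
Replace root with last, heapify down
Resulting heap: [31, 10, 29, 1, 10, 3]


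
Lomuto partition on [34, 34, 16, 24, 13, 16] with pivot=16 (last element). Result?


Elements <= 16 go left of pivot.
Result: [16, 13, 16, 24, 34, 34], pivot at index 2


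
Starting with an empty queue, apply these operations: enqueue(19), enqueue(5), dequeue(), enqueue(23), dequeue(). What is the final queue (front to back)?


enqueue(19) -> [19]
enqueue(5) -> [19, 5]
dequeue() returns 19 -> [5]
enqueue(23) -> [5, 23]
dequeue() returns 5 -> [23]
Final queue (front to back): [23]


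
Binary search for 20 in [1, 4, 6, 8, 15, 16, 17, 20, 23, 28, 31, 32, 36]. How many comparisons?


Search for 20:
[0,12] mid=6 arr[6]=17
[7,12] mid=9 arr[9]=28
[7,8] mid=7 arr[7]=20
Total: 3 comparisons


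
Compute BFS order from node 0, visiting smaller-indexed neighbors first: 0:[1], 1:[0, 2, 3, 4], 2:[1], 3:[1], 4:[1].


BFS queue: start with [0]
Visit order: [0, 1, 2, 3, 4]
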